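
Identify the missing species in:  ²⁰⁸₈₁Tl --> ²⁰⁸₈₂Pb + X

Conserve mass number: 208 = 208 + A, so A = 0.
Conserve atomic number: 81 = 82 + Z, so Z = -1.
A = 0 and Z = -1 is ⁰₋₁e — a beta-minus particle.

beta-minus particle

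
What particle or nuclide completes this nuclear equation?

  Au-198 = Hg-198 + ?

beta-minus particle

Conserve mass number: 198 = 198 + A, so A = 0.
Conserve atomic number: 79 = 80 + Z, so Z = -1.
A = 0 and Z = -1 is e⁻ — a beta-minus particle.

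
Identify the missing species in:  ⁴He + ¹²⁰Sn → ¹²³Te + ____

neutron

Conserve mass number: 4 + 120 = 123 + A, so A = 1.
Conserve atomic number: 2 + 50 = 52 + Z, so Z = 0.
A = 1 and Z = 0 is ¹n — a neutron.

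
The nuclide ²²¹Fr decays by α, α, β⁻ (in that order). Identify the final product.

Po-213

Start: (A, Z) = (221, 87).
After α: (217, 85).
After α: (213, 83).
After β⁻: (213, 84).
Z = 84 is polonium.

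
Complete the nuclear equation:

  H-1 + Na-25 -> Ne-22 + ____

alpha particle

Conserve mass number: 1 + 25 = 22 + A, so A = 4.
Conserve atomic number: 1 + 11 = 10 + Z, so Z = 2.
A = 4 and Z = 2 is He-4 — an alpha particle.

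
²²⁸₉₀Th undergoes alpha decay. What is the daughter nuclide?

Alpha decay: mass number changes by -4, atomic number by -2.
A: 228 − 4 = 224; Z: 90 − 2 = 88.
Z = 88 is radium, so the daughter is ²²⁴₈₈Ra.

Ra-224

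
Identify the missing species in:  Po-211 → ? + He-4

Pb-207

Conserve mass number: 211 = A + 4, so A = 207.
Conserve atomic number: 84 = Z + 2, so Z = 82.
Z = 82 is lead, so the species is Pb-207.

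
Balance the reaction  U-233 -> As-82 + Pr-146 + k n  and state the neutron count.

Conserve mass number: 233 = 82 + 146 + k, so k = 233 − 228 = 5.
Check atomic number: 92 = 33 + 59 + 0 = 92. ✓

5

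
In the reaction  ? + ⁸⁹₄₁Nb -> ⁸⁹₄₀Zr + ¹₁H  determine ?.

Conserve mass number: A + 89 = 89 + 1, so A = 1.
Conserve atomic number: Z + 41 = 40 + 1, so Z = 0.
A = 1 and Z = 0 is ¹₀n — a neutron.

neutron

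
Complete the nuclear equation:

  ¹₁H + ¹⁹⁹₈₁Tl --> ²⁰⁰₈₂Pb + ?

gamma ray

Conserve mass number: 1 + 199 = 200 + A, so A = 0.
Conserve atomic number: 1 + 81 = 82 + Z, so Z = 0.
A = 0 and Z = 0 is ⁰₀γ — a gamma ray.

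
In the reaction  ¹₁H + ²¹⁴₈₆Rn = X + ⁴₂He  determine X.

At-211

Conserve mass number: 1 + 214 = A + 4, so A = 211.
Conserve atomic number: 1 + 86 = Z + 2, so Z = 85.
Z = 85 is astatine, so the species is ²¹¹₈₅At.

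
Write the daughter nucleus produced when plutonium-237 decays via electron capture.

Np-237

Electron capture: mass number changes by +0, atomic number by -1.
A: 237 = 237; Z: 94 − 1 = 93.
Z = 93 is neptunium, so the daughter is neptunium-237.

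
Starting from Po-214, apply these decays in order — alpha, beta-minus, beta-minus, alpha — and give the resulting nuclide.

Start: (A, Z) = (214, 84).
After α: (210, 82).
After β⁻: (210, 83).
After β⁻: (210, 84).
After α: (206, 82).
Z = 82 is lead.

Pb-206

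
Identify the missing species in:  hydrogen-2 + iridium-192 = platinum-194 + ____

gamma ray

Conserve mass number: 2 + 192 = 194 + A, so A = 0.
Conserve atomic number: 1 + 77 = 78 + Z, so Z = 0.
A = 0 and Z = 0 is γ — a gamma ray.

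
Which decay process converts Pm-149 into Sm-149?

beta-minus decay

ΔA = 149 − 149 = 0; ΔZ = 62 − 61 = +1.
A is unchanged and Z rises by 1 — a neutron has become a proton (β⁻ decay).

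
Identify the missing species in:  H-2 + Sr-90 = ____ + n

Conserve mass number: 2 + 90 = A + 1, so A = 91.
Conserve atomic number: 1 + 38 = Z + 0, so Z = 39.
Z = 39 is yttrium, so the species is Y-91.

Y-91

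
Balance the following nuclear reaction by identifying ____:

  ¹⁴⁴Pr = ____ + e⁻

Conserve mass number: 144 = A + 0, so A = 144.
Conserve atomic number: 59 = Z − 1, so Z = 60.
Z = 60 is neodymium, so the species is ¹⁴⁴Nd.

Nd-144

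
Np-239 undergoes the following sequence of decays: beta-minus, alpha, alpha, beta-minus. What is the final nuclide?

Start: (A, Z) = (239, 93).
After β⁻: (239, 94).
After α: (235, 92).
After α: (231, 90).
After β⁻: (231, 91).
Z = 91 is protactinium.

Pa-231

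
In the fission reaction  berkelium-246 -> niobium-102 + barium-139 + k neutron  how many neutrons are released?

5

Conserve mass number: 246 = 102 + 139 + k, so k = 246 − 241 = 5.
Check atomic number: 97 = 41 + 56 + 0 = 97. ✓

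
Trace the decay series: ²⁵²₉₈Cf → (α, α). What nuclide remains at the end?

Start: (A, Z) = (252, 98).
After α: (248, 96).
After α: (244, 94).
Z = 94 is plutonium.

Pu-244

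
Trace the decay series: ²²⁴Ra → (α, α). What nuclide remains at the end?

Start: (A, Z) = (224, 88).
After α: (220, 86).
After α: (216, 84).
Z = 84 is polonium.

Po-216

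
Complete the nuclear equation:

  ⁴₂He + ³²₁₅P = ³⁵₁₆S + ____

Conserve mass number: 4 + 32 = 35 + A, so A = 1.
Conserve atomic number: 2 + 15 = 16 + Z, so Z = 1.
A = 1 and Z = 1 is ¹₁H — a proton.

proton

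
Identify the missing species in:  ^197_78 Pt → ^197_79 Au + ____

beta-minus particle

Conserve mass number: 197 = 197 + A, so A = 0.
Conserve atomic number: 78 = 79 + Z, so Z = -1.
A = 0 and Z = -1 is ^0_-1 e — a beta-minus particle.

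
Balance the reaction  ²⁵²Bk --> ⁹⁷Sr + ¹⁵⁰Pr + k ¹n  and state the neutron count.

5

Conserve mass number: 252 = 97 + 150 + k, so k = 252 − 247 = 5.
Check atomic number: 97 = 38 + 59 + 0 = 97. ✓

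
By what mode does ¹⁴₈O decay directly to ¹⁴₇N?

ΔA = 14 − 14 = 0; ΔZ = 7 − 8 = -1.
A is unchanged and Z drops by 1 — a proton has become a neutron (β⁺ emission or electron capture).

beta-plus decay or electron capture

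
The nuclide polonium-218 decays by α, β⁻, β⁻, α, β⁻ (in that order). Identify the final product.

Bi-210

Start: (A, Z) = (218, 84).
After α: (214, 82).
After β⁻: (214, 83).
After β⁻: (214, 84).
After α: (210, 82).
After β⁻: (210, 83).
Z = 83 is bismuth.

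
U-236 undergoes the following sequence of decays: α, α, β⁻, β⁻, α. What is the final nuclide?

Ra-224

Start: (A, Z) = (236, 92).
After α: (232, 90).
After α: (228, 88).
After β⁻: (228, 89).
After β⁻: (228, 90).
After α: (224, 88).
Z = 88 is radium.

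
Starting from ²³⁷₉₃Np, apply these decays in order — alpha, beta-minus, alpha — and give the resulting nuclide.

Start: (A, Z) = (237, 93).
After α: (233, 91).
After β⁻: (233, 92).
After α: (229, 90).
Z = 90 is thorium.

Th-229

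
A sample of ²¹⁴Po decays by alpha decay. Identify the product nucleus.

Alpha decay: mass number changes by -4, atomic number by -2.
A: 214 − 4 = 210; Z: 84 − 2 = 82.
Z = 82 is lead, so the daughter is ²¹⁰Pb.

Pb-210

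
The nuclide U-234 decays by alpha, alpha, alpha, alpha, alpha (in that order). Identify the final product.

Start: (A, Z) = (234, 92).
After α: (230, 90).
After α: (226, 88).
After α: (222, 86).
After α: (218, 84).
After α: (214, 82).
Z = 82 is lead.

Pb-214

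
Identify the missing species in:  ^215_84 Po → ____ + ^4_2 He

Conserve mass number: 215 = A + 4, so A = 211.
Conserve atomic number: 84 = Z + 2, so Z = 82.
Z = 82 is lead, so the species is ^211_82 Pb.

Pb-211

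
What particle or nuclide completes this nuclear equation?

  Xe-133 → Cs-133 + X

beta-minus particle

Conserve mass number: 133 = 133 + A, so A = 0.
Conserve atomic number: 54 = 55 + Z, so Z = -1.
A = 0 and Z = -1 is e⁻ — a beta-minus particle.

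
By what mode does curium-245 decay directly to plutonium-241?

ΔA = 241 − 245 = -4; ΔZ = 94 − 96 = -2.
A drops by 4 and Z drops by 2 — the signature of alpha emission.

alpha decay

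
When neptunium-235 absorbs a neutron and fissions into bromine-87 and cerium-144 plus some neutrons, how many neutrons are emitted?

Conserve mass number: 236 = 87 + 144 + k, so k = 236 − 231 = 5.
Check atomic number: 93 = 35 + 58 + 0 = 93. ✓

5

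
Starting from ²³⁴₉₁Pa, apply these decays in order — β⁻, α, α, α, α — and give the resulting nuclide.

Start: (A, Z) = (234, 91).
After β⁻: (234, 92).
After α: (230, 90).
After α: (226, 88).
After α: (222, 86).
After α: (218, 84).
Z = 84 is polonium.

Po-218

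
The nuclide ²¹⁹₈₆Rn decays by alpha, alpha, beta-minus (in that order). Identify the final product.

Bi-211

Start: (A, Z) = (219, 86).
After α: (215, 84).
After α: (211, 82).
After β⁻: (211, 83).
Z = 83 is bismuth.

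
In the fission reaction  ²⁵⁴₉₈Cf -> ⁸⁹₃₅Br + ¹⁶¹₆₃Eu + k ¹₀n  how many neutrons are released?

Conserve mass number: 254 = 89 + 161 + k, so k = 254 − 250 = 4.
Check atomic number: 98 = 35 + 63 + 0 = 98. ✓

4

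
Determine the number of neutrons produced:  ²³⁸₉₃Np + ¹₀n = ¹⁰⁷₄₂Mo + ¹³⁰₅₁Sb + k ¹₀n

Conserve mass number: 239 = 107 + 130 + k, so k = 239 − 237 = 2.
Check atomic number: 93 = 42 + 51 + 0 = 93. ✓

2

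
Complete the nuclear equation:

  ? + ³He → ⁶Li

Conserve mass number: A + 3 = 6, so A = 3.
Conserve atomic number: Z + 2 = 3, so Z = 1.
A = 3 and Z = 1 is ³H — a triton.

triton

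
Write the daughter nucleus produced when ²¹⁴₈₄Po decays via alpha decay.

Alpha decay: mass number changes by -4, atomic number by -2.
A: 214 − 4 = 210; Z: 84 − 2 = 82.
Z = 82 is lead, so the daughter is ²¹⁰₈₂Pb.

Pb-210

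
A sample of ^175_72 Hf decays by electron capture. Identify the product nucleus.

Electron capture: mass number changes by +0, atomic number by -1.
A: 175 = 175; Z: 72 − 1 = 71.
Z = 71 is lutetium, so the daughter is ^175_71 Lu.

Lu-175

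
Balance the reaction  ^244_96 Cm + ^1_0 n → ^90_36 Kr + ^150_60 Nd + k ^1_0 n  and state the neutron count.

Conserve mass number: 245 = 90 + 150 + k, so k = 245 − 240 = 5.
Check atomic number: 96 = 36 + 60 + 0 = 96. ✓

5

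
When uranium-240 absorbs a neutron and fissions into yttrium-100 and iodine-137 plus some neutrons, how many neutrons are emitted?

Conserve mass number: 241 = 100 + 137 + k, so k = 241 − 237 = 4.
Check atomic number: 92 = 39 + 53 + 0 = 92. ✓

4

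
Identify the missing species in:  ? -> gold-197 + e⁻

Conserve mass number: A = 197 + 0, so A = 197.
Conserve atomic number: Z = 79 − 1, so Z = 78.
Z = 78 is platinum, so the species is platinum-197.

Pt-197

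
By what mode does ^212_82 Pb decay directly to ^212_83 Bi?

beta-minus decay

ΔA = 212 − 212 = 0; ΔZ = 83 − 82 = +1.
A is unchanged and Z rises by 1 — a neutron has become a proton (β⁻ decay).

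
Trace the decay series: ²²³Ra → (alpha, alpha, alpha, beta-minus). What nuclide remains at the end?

Start: (A, Z) = (223, 88).
After α: (219, 86).
After α: (215, 84).
After α: (211, 82).
After β⁻: (211, 83).
Z = 83 is bismuth.

Bi-211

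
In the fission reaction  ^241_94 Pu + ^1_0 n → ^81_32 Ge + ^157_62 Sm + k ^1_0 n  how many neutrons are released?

Conserve mass number: 242 = 81 + 157 + k, so k = 242 − 238 = 4.
Check atomic number: 94 = 32 + 62 + 0 = 94. ✓

4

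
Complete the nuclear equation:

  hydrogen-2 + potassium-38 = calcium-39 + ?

Conserve mass number: 2 + 38 = 39 + A, so A = 1.
Conserve atomic number: 1 + 19 = 20 + Z, so Z = 0.
A = 1 and Z = 0 is neutron — a neutron.

neutron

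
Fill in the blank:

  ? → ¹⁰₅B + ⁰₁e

Conserve mass number: A = 10 + 0, so A = 10.
Conserve atomic number: Z = 5 + 1, so Z = 6.
Z = 6 is carbon, so the species is ¹⁰₆C.

C-10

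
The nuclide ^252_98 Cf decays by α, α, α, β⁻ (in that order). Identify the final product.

Np-240

Start: (A, Z) = (252, 98).
After α: (248, 96).
After α: (244, 94).
After α: (240, 92).
After β⁻: (240, 93).
Z = 93 is neptunium.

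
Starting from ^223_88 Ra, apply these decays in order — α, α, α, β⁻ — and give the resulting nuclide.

Bi-211

Start: (A, Z) = (223, 88).
After α: (219, 86).
After α: (215, 84).
After α: (211, 82).
After β⁻: (211, 83).
Z = 83 is bismuth.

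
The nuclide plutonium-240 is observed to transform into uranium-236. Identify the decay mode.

alpha decay

ΔA = 236 − 240 = -4; ΔZ = 92 − 94 = -2.
A drops by 4 and Z drops by 2 — the signature of alpha emission.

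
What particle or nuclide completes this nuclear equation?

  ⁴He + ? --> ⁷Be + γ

He-3

Conserve mass number: 4 + A = 7 + 0, so A = 3.
Conserve atomic number: 2 + Z = 4 + 0, so Z = 2.
Z = 2 is helium, so the species is ³He.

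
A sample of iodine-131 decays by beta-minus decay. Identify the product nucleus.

Beta-minus decay: mass number changes by +0, atomic number by +1.
A: 131 = 131; Z: 53 + 1 = 54.
Z = 54 is xenon, so the daughter is xenon-131.

Xe-131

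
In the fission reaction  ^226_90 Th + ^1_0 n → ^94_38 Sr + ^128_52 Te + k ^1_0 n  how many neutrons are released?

Conserve mass number: 227 = 94 + 128 + k, so k = 227 − 222 = 5.
Check atomic number: 90 = 38 + 52 + 0 = 90. ✓

5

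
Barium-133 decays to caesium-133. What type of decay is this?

ΔA = 133 − 133 = 0; ΔZ = 55 − 56 = -1.
A is unchanged and Z drops by 1 — a proton has become a neutron (β⁺ emission or electron capture).

beta-plus decay or electron capture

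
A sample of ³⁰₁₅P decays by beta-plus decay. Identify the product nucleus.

Beta-plus decay: mass number changes by +0, atomic number by -1.
A: 30 = 30; Z: 15 − 1 = 14.
Z = 14 is silicon, so the daughter is ³⁰₁₄Si.

Si-30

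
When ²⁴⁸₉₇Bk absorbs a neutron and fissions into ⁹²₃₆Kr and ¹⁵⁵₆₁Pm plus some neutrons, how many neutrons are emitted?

Conserve mass number: 249 = 92 + 155 + k, so k = 249 − 247 = 2.
Check atomic number: 97 = 36 + 61 + 0 = 97. ✓

2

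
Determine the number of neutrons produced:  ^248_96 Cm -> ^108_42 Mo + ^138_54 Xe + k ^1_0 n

Conserve mass number: 248 = 108 + 138 + k, so k = 248 − 246 = 2.
Check atomic number: 96 = 42 + 54 + 0 = 96. ✓

2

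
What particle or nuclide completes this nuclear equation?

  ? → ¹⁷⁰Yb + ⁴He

Conserve mass number: A = 170 + 4, so A = 174.
Conserve atomic number: Z = 70 + 2, so Z = 72.
Z = 72 is hafnium, so the species is ¹⁷⁴Hf.

Hf-174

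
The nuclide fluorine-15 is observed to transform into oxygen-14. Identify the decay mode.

ΔA = 14 − 15 = -1; ΔZ = 8 − 9 = -1.
A drops by 1 and Z drops by 1 — a proton was emitted.

proton emission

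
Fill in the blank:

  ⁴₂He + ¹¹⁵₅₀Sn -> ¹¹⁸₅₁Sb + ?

Conserve mass number: 4 + 115 = 118 + A, so A = 1.
Conserve atomic number: 2 + 50 = 51 + Z, so Z = 1.
A = 1 and Z = 1 is ¹₁H — a proton.

proton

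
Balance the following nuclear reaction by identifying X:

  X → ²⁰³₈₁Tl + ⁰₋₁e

Hg-203

Conserve mass number: A = 203 + 0, so A = 203.
Conserve atomic number: Z = 81 − 1, so Z = 80.
Z = 80 is mercury, so the species is ²⁰³₈₀Hg.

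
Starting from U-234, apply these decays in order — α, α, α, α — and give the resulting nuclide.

Po-218

Start: (A, Z) = (234, 92).
After α: (230, 90).
After α: (226, 88).
After α: (222, 86).
After α: (218, 84).
Z = 84 is polonium.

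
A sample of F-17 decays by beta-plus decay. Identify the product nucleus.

Beta-plus decay: mass number changes by +0, atomic number by -1.
A: 17 = 17; Z: 9 − 1 = 8.
Z = 8 is oxygen, so the daughter is O-17.

O-17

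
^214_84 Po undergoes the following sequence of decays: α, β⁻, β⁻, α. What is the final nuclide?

Pb-206

Start: (A, Z) = (214, 84).
After α: (210, 82).
After β⁻: (210, 83).
After β⁻: (210, 84).
After α: (206, 82).
Z = 82 is lead.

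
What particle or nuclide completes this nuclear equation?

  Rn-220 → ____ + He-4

Po-216

Conserve mass number: 220 = A + 4, so A = 216.
Conserve atomic number: 86 = Z + 2, so Z = 84.
Z = 84 is polonium, so the species is Po-216.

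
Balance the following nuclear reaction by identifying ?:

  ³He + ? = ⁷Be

Conserve mass number: 3 + A = 7, so A = 4.
Conserve atomic number: 2 + Z = 4, so Z = 2.
A = 4 and Z = 2 is ⁴He — an alpha particle.

alpha particle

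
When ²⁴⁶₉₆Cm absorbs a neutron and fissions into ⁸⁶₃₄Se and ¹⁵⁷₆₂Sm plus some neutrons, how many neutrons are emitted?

Conserve mass number: 247 = 86 + 157 + k, so k = 247 − 243 = 4.
Check atomic number: 96 = 34 + 62 + 0 = 96. ✓

4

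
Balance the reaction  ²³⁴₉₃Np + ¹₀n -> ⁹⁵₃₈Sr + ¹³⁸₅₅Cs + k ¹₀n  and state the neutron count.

Conserve mass number: 235 = 95 + 138 + k, so k = 235 − 233 = 2.
Check atomic number: 93 = 38 + 55 + 0 = 93. ✓

2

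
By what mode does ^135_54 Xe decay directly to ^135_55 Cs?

ΔA = 135 − 135 = 0; ΔZ = 55 − 54 = +1.
A is unchanged and Z rises by 1 — a neutron has become a proton (β⁻ decay).

beta-minus decay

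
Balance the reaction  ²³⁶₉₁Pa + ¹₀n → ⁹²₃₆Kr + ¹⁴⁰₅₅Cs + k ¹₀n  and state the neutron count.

5

Conserve mass number: 237 = 92 + 140 + k, so k = 237 − 232 = 5.
Check atomic number: 91 = 36 + 55 + 0 = 91. ✓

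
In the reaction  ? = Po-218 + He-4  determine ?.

Rn-222

Conserve mass number: A = 218 + 4, so A = 222.
Conserve atomic number: Z = 84 + 2, so Z = 86.
Z = 86 is radon, so the species is Rn-222.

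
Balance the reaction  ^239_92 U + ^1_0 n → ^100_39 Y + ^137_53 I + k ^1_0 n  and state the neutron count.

3

Conserve mass number: 240 = 100 + 137 + k, so k = 240 − 237 = 3.
Check atomic number: 92 = 39 + 53 + 0 = 92. ✓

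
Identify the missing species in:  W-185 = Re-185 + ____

beta-minus particle

Conserve mass number: 185 = 185 + A, so A = 0.
Conserve atomic number: 74 = 75 + Z, so Z = -1.
A = 0 and Z = -1 is e⁻ — a beta-minus particle.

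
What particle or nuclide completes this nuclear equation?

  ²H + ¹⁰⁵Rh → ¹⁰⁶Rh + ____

proton

Conserve mass number: 2 + 105 = 106 + A, so A = 1.
Conserve atomic number: 1 + 45 = 45 + Z, so Z = 1.
A = 1 and Z = 1 is ¹H — a proton.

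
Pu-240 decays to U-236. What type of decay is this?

ΔA = 236 − 240 = -4; ΔZ = 92 − 94 = -2.
A drops by 4 and Z drops by 2 — the signature of alpha emission.

alpha decay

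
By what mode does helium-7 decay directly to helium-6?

ΔA = 6 − 7 = -1; ΔZ = 2 − 2 = +0.
A drops by 1 with Z unchanged — a neutron was emitted.

neutron emission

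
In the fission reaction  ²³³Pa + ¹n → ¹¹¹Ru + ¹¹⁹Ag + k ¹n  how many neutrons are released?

Conserve mass number: 234 = 111 + 119 + k, so k = 234 − 230 = 4.
Check atomic number: 91 = 44 + 47 + 0 = 91. ✓

4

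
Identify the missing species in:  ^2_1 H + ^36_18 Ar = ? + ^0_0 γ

K-38

Conserve mass number: 2 + 36 = A + 0, so A = 38.
Conserve atomic number: 1 + 18 = Z + 0, so Z = 19.
Z = 19 is potassium, so the species is ^38_19 K.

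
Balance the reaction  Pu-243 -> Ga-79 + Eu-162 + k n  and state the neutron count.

2

Conserve mass number: 243 = 79 + 162 + k, so k = 243 − 241 = 2.
Check atomic number: 94 = 31 + 63 + 0 = 94. ✓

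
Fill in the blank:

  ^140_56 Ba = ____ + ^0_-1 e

La-140

Conserve mass number: 140 = A + 0, so A = 140.
Conserve atomic number: 56 = Z − 1, so Z = 57.
Z = 57 is lanthanum, so the species is ^140_57 La.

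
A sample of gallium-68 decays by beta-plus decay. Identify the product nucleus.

Beta-plus decay: mass number changes by +0, atomic number by -1.
A: 68 = 68; Z: 31 − 1 = 30.
Z = 30 is zinc, so the daughter is zinc-68.

Zn-68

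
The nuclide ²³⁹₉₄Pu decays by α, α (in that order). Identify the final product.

Th-231

Start: (A, Z) = (239, 94).
After α: (235, 92).
After α: (231, 90).
Z = 90 is thorium.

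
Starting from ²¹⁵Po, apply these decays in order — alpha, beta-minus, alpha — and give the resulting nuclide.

Start: (A, Z) = (215, 84).
After α: (211, 82).
After β⁻: (211, 83).
After α: (207, 81).
Z = 81 is thallium.

Tl-207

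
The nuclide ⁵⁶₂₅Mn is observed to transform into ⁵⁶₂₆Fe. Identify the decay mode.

beta-minus decay

ΔA = 56 − 56 = 0; ΔZ = 26 − 25 = +1.
A is unchanged and Z rises by 1 — a neutron has become a proton (β⁻ decay).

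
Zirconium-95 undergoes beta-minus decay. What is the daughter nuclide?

Beta-minus decay: mass number changes by +0, atomic number by +1.
A: 95 = 95; Z: 40 + 1 = 41.
Z = 41 is niobium, so the daughter is niobium-95.

Nb-95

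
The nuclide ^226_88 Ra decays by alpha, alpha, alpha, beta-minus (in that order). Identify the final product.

Start: (A, Z) = (226, 88).
After α: (222, 86).
After α: (218, 84).
After α: (214, 82).
After β⁻: (214, 83).
Z = 83 is bismuth.

Bi-214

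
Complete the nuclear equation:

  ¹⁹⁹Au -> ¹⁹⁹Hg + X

Conserve mass number: 199 = 199 + A, so A = 0.
Conserve atomic number: 79 = 80 + Z, so Z = -1.
A = 0 and Z = -1 is e⁻ — a beta-minus particle.

beta-minus particle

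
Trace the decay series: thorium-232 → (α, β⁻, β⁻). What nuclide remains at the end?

Th-228

Start: (A, Z) = (232, 90).
After α: (228, 88).
After β⁻: (228, 89).
After β⁻: (228, 90).
Z = 90 is thorium.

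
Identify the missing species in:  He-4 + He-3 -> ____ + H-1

Conserve mass number: 4 + 3 = A + 1, so A = 6.
Conserve atomic number: 2 + 2 = Z + 1, so Z = 3.
Z = 3 is lithium, so the species is Li-6.

Li-6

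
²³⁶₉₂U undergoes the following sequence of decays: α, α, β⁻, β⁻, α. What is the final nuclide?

Ra-224

Start: (A, Z) = (236, 92).
After α: (232, 90).
After α: (228, 88).
After β⁻: (228, 89).
After β⁻: (228, 90).
After α: (224, 88).
Z = 88 is radium.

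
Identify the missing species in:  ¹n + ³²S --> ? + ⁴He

Conserve mass number: 1 + 32 = A + 4, so A = 29.
Conserve atomic number: 0 + 16 = Z + 2, so Z = 14.
Z = 14 is silicon, so the species is ²⁹Si.

Si-29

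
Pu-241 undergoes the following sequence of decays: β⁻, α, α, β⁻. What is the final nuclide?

U-233

Start: (A, Z) = (241, 94).
After β⁻: (241, 95).
After α: (237, 93).
After α: (233, 91).
After β⁻: (233, 92).
Z = 92 is uranium.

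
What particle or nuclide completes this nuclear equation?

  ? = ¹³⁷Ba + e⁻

Conserve mass number: A = 137 + 0, so A = 137.
Conserve atomic number: Z = 56 − 1, so Z = 55.
Z = 55 is caesium, so the species is ¹³⁷Cs.

Cs-137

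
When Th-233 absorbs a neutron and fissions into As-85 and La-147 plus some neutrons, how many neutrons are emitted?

Conserve mass number: 234 = 85 + 147 + k, so k = 234 − 232 = 2.
Check atomic number: 90 = 33 + 57 + 0 = 90. ✓

2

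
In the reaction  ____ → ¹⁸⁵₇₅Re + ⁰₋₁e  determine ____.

Conserve mass number: A = 185 + 0, so A = 185.
Conserve atomic number: Z = 75 − 1, so Z = 74.
Z = 74 is tungsten, so the species is ¹⁸⁵₇₄W.

W-185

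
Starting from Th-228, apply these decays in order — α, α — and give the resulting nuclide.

Start: (A, Z) = (228, 90).
After α: (224, 88).
After α: (220, 86).
Z = 86 is radon.

Rn-220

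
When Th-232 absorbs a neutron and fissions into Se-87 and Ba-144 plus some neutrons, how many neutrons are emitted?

2

Conserve mass number: 233 = 87 + 144 + k, so k = 233 − 231 = 2.
Check atomic number: 90 = 34 + 56 + 0 = 90. ✓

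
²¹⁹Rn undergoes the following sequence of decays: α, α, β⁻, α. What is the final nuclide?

Start: (A, Z) = (219, 86).
After α: (215, 84).
After α: (211, 82).
After β⁻: (211, 83).
After α: (207, 81).
Z = 81 is thallium.

Tl-207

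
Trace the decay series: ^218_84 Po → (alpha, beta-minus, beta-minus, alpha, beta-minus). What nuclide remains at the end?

Bi-210

Start: (A, Z) = (218, 84).
After α: (214, 82).
After β⁻: (214, 83).
After β⁻: (214, 84).
After α: (210, 82).
After β⁻: (210, 83).
Z = 83 is bismuth.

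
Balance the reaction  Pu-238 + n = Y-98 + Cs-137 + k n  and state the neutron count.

Conserve mass number: 239 = 98 + 137 + k, so k = 239 − 235 = 4.
Check atomic number: 94 = 39 + 55 + 0 = 94. ✓

4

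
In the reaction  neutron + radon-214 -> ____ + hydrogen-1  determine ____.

At-214

Conserve mass number: 1 + 214 = A + 1, so A = 214.
Conserve atomic number: 0 + 86 = Z + 1, so Z = 85.
Z = 85 is astatine, so the species is astatine-214.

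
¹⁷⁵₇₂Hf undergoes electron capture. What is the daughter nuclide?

Lu-175

Electron capture: mass number changes by +0, atomic number by -1.
A: 175 = 175; Z: 72 − 1 = 71.
Z = 71 is lutetium, so the daughter is ¹⁷⁵₇₁Lu.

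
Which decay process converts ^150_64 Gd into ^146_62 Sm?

ΔA = 146 − 150 = -4; ΔZ = 62 − 64 = -2.
A drops by 4 and Z drops by 2 — the signature of alpha emission.

alpha decay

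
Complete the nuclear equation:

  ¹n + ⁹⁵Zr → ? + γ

Conserve mass number: 1 + 95 = A + 0, so A = 96.
Conserve atomic number: 0 + 40 = Z + 0, so Z = 40.
Z = 40 is zirconium, so the species is ⁹⁶Zr.

Zr-96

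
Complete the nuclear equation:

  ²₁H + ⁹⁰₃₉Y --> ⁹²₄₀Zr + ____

gamma ray

Conserve mass number: 2 + 90 = 92 + A, so A = 0.
Conserve atomic number: 1 + 39 = 40 + Z, so Z = 0.
A = 0 and Z = 0 is ⁰₀γ — a gamma ray.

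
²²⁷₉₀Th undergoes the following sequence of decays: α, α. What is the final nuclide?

Rn-219

Start: (A, Z) = (227, 90).
After α: (223, 88).
After α: (219, 86).
Z = 86 is radon.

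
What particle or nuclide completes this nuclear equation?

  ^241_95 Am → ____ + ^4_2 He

Conserve mass number: 241 = A + 4, so A = 237.
Conserve atomic number: 95 = Z + 2, so Z = 93.
Z = 93 is neptunium, so the species is ^237_93 Np.

Np-237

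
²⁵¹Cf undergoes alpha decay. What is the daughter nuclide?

Cm-247

Alpha decay: mass number changes by -4, atomic number by -2.
A: 251 − 4 = 247; Z: 98 − 2 = 96.
Z = 96 is curium, so the daughter is ²⁴⁷Cm.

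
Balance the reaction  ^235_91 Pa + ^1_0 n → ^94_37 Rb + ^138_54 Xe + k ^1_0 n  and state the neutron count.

Conserve mass number: 236 = 94 + 138 + k, so k = 236 − 232 = 4.
Check atomic number: 91 = 37 + 54 + 0 = 91. ✓

4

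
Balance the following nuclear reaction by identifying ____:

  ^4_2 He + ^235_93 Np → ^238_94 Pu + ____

Conserve mass number: 4 + 235 = 238 + A, so A = 1.
Conserve atomic number: 2 + 93 = 94 + Z, so Z = 1.
A = 1 and Z = 1 is ^1_1 H — a proton.

proton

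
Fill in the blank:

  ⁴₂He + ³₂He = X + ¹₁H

Li-6

Conserve mass number: 4 + 3 = A + 1, so A = 6.
Conserve atomic number: 2 + 2 = Z + 1, so Z = 3.
Z = 3 is lithium, so the species is ⁶₃Li.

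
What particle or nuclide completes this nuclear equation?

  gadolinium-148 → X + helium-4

Conserve mass number: 148 = A + 4, so A = 144.
Conserve atomic number: 64 = Z + 2, so Z = 62.
Z = 62 is samarium, so the species is samarium-144.

Sm-144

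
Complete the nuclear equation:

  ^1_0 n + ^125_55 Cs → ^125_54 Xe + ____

Conserve mass number: 1 + 125 = 125 + A, so A = 1.
Conserve atomic number: 0 + 55 = 54 + Z, so Z = 1.
A = 1 and Z = 1 is ^1_1 H — a proton.

proton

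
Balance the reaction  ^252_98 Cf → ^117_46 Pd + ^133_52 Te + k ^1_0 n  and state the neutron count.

2

Conserve mass number: 252 = 117 + 133 + k, so k = 252 − 250 = 2.
Check atomic number: 98 = 46 + 52 + 0 = 98. ✓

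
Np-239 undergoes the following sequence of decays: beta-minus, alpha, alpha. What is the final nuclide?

Th-231

Start: (A, Z) = (239, 93).
After β⁻: (239, 94).
After α: (235, 92).
After α: (231, 90).
Z = 90 is thorium.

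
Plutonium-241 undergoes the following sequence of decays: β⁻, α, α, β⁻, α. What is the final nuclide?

Th-229

Start: (A, Z) = (241, 94).
After β⁻: (241, 95).
After α: (237, 93).
After α: (233, 91).
After β⁻: (233, 92).
After α: (229, 90).
Z = 90 is thorium.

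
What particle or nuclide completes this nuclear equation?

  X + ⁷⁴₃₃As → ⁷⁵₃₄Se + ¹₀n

Conserve mass number: A + 74 = 75 + 1, so A = 2.
Conserve atomic number: Z + 33 = 34 + 0, so Z = 1.
A = 2 and Z = 1 is ²₁H — a deuteron.

deuteron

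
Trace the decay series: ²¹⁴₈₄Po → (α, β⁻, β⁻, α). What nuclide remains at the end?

Start: (A, Z) = (214, 84).
After α: (210, 82).
After β⁻: (210, 83).
After β⁻: (210, 84).
After α: (206, 82).
Z = 82 is lead.

Pb-206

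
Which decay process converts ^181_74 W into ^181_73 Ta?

beta-plus decay or electron capture

ΔA = 181 − 181 = 0; ΔZ = 73 − 74 = -1.
A is unchanged and Z drops by 1 — a proton has become a neutron (β⁺ emission or electron capture).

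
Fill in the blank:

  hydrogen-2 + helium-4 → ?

Conserve mass number: 2 + 4 = A, so A = 6.
Conserve atomic number: 1 + 2 = Z, so Z = 3.
Z = 3 is lithium, so the species is lithium-6.

Li-6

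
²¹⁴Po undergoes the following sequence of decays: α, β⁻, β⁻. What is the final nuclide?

Start: (A, Z) = (214, 84).
After α: (210, 82).
After β⁻: (210, 83).
After β⁻: (210, 84).
Z = 84 is polonium.

Po-210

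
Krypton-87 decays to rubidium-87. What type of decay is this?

beta-minus decay

ΔA = 87 − 87 = 0; ΔZ = 37 − 36 = +1.
A is unchanged and Z rises by 1 — a neutron has become a proton (β⁻ decay).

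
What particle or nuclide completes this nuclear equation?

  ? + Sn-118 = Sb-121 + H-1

alpha particle

Conserve mass number: A + 118 = 121 + 1, so A = 4.
Conserve atomic number: Z + 50 = 51 + 1, so Z = 2.
A = 4 and Z = 2 is He-4 — an alpha particle.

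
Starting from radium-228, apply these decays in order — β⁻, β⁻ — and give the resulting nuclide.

Start: (A, Z) = (228, 88).
After β⁻: (228, 89).
After β⁻: (228, 90).
Z = 90 is thorium.

Th-228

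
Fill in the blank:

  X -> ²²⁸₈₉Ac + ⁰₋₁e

Conserve mass number: A = 228 + 0, so A = 228.
Conserve atomic number: Z = 89 − 1, so Z = 88.
Z = 88 is radium, so the species is ²²⁸₈₈Ra.

Ra-228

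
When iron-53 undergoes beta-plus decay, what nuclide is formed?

Mn-53

Beta-plus decay: mass number changes by +0, atomic number by -1.
A: 53 = 53; Z: 26 − 1 = 25.
Z = 25 is manganese, so the daughter is manganese-53.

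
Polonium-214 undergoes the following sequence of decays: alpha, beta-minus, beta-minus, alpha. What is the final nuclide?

Start: (A, Z) = (214, 84).
After α: (210, 82).
After β⁻: (210, 83).
After β⁻: (210, 84).
After α: (206, 82).
Z = 82 is lead.

Pb-206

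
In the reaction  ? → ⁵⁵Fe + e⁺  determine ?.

Conserve mass number: A = 55 + 0, so A = 55.
Conserve atomic number: Z = 26 + 1, so Z = 27.
Z = 27 is cobalt, so the species is ⁵⁵Co.

Co-55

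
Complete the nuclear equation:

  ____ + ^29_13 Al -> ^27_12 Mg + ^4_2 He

Conserve mass number: A + 29 = 27 + 4, so A = 2.
Conserve atomic number: Z + 13 = 12 + 2, so Z = 1.
A = 2 and Z = 1 is ^2_1 H — a deuteron.

deuteron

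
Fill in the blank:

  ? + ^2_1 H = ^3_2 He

Conserve mass number: A + 2 = 3, so A = 1.
Conserve atomic number: Z + 1 = 2, so Z = 1.
A = 1 and Z = 1 is ^1_1 H — a proton.

proton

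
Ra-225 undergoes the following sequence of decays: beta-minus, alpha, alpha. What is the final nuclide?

Start: (A, Z) = (225, 88).
After β⁻: (225, 89).
After α: (221, 87).
After α: (217, 85).
Z = 85 is astatine.

At-217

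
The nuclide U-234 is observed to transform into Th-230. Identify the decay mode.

ΔA = 230 − 234 = -4; ΔZ = 90 − 92 = -2.
A drops by 4 and Z drops by 2 — the signature of alpha emission.

alpha decay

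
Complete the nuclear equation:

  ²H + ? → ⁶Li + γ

alpha particle

Conserve mass number: 2 + A = 6 + 0, so A = 4.
Conserve atomic number: 1 + Z = 3 + 0, so Z = 2.
A = 4 and Z = 2 is ⁴He — an alpha particle.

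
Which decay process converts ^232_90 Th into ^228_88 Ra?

alpha decay

ΔA = 228 − 232 = -4; ΔZ = 88 − 90 = -2.
A drops by 4 and Z drops by 2 — the signature of alpha emission.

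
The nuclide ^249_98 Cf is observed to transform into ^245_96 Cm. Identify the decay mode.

alpha decay

ΔA = 245 − 249 = -4; ΔZ = 96 − 98 = -2.
A drops by 4 and Z drops by 2 — the signature of alpha emission.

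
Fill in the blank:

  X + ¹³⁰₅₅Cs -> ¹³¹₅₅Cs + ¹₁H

Conserve mass number: A + 130 = 131 + 1, so A = 2.
Conserve atomic number: Z + 55 = 55 + 1, so Z = 1.
A = 2 and Z = 1 is ²₁H — a deuteron.

deuteron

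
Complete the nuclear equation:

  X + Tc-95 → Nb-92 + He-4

Conserve mass number: A + 95 = 92 + 4, so A = 1.
Conserve atomic number: Z + 43 = 41 + 2, so Z = 0.
A = 1 and Z = 0 is n — a neutron.

neutron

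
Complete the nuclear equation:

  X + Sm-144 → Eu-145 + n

deuteron

Conserve mass number: A + 144 = 145 + 1, so A = 2.
Conserve atomic number: Z + 62 = 63 + 0, so Z = 1.
A = 2 and Z = 1 is H-2 — a deuteron.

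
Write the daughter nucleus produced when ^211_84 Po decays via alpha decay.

Pb-207

Alpha decay: mass number changes by -4, atomic number by -2.
A: 211 − 4 = 207; Z: 84 − 2 = 82.
Z = 82 is lead, so the daughter is ^207_82 Pb.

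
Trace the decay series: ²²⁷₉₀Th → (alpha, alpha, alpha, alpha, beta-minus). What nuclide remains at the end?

Start: (A, Z) = (227, 90).
After α: (223, 88).
After α: (219, 86).
After α: (215, 84).
After α: (211, 82).
After β⁻: (211, 83).
Z = 83 is bismuth.

Bi-211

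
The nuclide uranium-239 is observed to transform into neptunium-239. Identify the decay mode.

beta-minus decay

ΔA = 239 − 239 = 0; ΔZ = 93 − 92 = +1.
A is unchanged and Z rises by 1 — a neutron has become a proton (β⁻ decay).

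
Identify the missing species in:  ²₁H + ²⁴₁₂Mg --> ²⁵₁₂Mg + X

proton

Conserve mass number: 2 + 24 = 25 + A, so A = 1.
Conserve atomic number: 1 + 12 = 12 + Z, so Z = 1.
A = 1 and Z = 1 is ¹₁H — a proton.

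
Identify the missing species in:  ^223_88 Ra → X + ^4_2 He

Rn-219

Conserve mass number: 223 = A + 4, so A = 219.
Conserve atomic number: 88 = Z + 2, so Z = 86.
Z = 86 is radon, so the species is ^219_86 Rn.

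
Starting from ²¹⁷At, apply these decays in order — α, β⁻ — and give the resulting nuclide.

Start: (A, Z) = (217, 85).
After α: (213, 83).
After β⁻: (213, 84).
Z = 84 is polonium.

Po-213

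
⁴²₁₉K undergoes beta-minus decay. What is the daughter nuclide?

Beta-minus decay: mass number changes by +0, atomic number by +1.
A: 42 = 42; Z: 19 + 1 = 20.
Z = 20 is calcium, so the daughter is ⁴²₂₀Ca.

Ca-42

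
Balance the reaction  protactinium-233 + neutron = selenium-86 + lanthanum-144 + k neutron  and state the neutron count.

Conserve mass number: 234 = 86 + 144 + k, so k = 234 − 230 = 4.
Check atomic number: 91 = 34 + 57 + 0 = 91. ✓

4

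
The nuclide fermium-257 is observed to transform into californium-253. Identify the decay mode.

alpha decay

ΔA = 253 − 257 = -4; ΔZ = 98 − 100 = -2.
A drops by 4 and Z drops by 2 — the signature of alpha emission.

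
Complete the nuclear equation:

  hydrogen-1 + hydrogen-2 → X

Conserve mass number: 1 + 2 = A, so A = 3.
Conserve atomic number: 1 + 1 = Z, so Z = 2.
Z = 2 is helium, so the species is helium-3.

He-3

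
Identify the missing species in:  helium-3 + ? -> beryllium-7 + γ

Conserve mass number: 3 + A = 7 + 0, so A = 4.
Conserve atomic number: 2 + Z = 4 + 0, so Z = 2.
A = 4 and Z = 2 is helium-4 — an alpha particle.

alpha particle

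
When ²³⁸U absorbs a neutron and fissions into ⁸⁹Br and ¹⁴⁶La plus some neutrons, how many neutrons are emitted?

4

Conserve mass number: 239 = 89 + 146 + k, so k = 239 − 235 = 4.
Check atomic number: 92 = 35 + 57 + 0 = 92. ✓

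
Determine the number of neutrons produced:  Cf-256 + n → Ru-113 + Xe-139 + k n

5

Conserve mass number: 257 = 113 + 139 + k, so k = 257 − 252 = 5.
Check atomic number: 98 = 44 + 54 + 0 = 98. ✓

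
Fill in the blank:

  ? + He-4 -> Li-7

Conserve mass number: A + 4 = 7, so A = 3.
Conserve atomic number: Z + 2 = 3, so Z = 1.
A = 3 and Z = 1 is H-3 — a triton.

triton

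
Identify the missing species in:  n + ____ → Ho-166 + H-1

Conserve mass number: 1 + A = 166 + 1, so A = 166.
Conserve atomic number: 0 + Z = 67 + 1, so Z = 68.
Z = 68 is erbium, so the species is Er-166.

Er-166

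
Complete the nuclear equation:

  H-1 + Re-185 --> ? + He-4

Conserve mass number: 1 + 185 = A + 4, so A = 182.
Conserve atomic number: 1 + 75 = Z + 2, so Z = 74.
Z = 74 is tungsten, so the species is W-182.

W-182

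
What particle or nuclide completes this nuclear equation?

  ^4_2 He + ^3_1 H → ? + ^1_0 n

Li-6

Conserve mass number: 4 + 3 = A + 1, so A = 6.
Conserve atomic number: 2 + 1 = Z + 0, so Z = 3.
Z = 3 is lithium, so the species is ^6_3 Li.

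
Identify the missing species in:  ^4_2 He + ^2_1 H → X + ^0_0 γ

Li-6

Conserve mass number: 4 + 2 = A + 0, so A = 6.
Conserve atomic number: 2 + 1 = Z + 0, so Z = 3.
Z = 3 is lithium, so the species is ^6_3 Li.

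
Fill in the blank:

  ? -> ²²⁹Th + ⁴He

U-233

Conserve mass number: A = 229 + 4, so A = 233.
Conserve atomic number: Z = 90 + 2, so Z = 92.
Z = 92 is uranium, so the species is ²³³U.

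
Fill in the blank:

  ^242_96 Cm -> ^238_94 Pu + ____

alpha particle

Conserve mass number: 242 = 238 + A, so A = 4.
Conserve atomic number: 96 = 94 + Z, so Z = 2.
A = 4 and Z = 2 is ^4_2 He — an alpha particle.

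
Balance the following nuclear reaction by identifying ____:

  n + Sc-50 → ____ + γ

Conserve mass number: 1 + 50 = A + 0, so A = 51.
Conserve atomic number: 0 + 21 = Z + 0, so Z = 21.
Z = 21 is scandium, so the species is Sc-51.

Sc-51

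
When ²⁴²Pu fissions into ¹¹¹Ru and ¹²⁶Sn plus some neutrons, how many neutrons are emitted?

5

Conserve mass number: 242 = 111 + 126 + k, so k = 242 − 237 = 5.
Check atomic number: 94 = 44 + 50 + 0 = 94. ✓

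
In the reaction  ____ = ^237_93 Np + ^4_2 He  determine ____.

Am-241

Conserve mass number: A = 237 + 4, so A = 241.
Conserve atomic number: Z = 93 + 2, so Z = 95.
Z = 95 is americium, so the species is ^241_95 Am.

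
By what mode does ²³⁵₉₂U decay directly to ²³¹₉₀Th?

alpha decay

ΔA = 231 − 235 = -4; ΔZ = 90 − 92 = -2.
A drops by 4 and Z drops by 2 — the signature of alpha emission.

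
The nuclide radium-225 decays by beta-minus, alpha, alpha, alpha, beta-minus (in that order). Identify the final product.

Start: (A, Z) = (225, 88).
After β⁻: (225, 89).
After α: (221, 87).
After α: (217, 85).
After α: (213, 83).
After β⁻: (213, 84).
Z = 84 is polonium.

Po-213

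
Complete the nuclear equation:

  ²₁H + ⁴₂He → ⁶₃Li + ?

gamma ray

Conserve mass number: 2 + 4 = 6 + A, so A = 0.
Conserve atomic number: 1 + 2 = 3 + Z, so Z = 0.
A = 0 and Z = 0 is ⁰₀γ — a gamma ray.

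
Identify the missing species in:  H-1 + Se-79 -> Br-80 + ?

gamma ray

Conserve mass number: 1 + 79 = 80 + A, so A = 0.
Conserve atomic number: 1 + 34 = 35 + Z, so Z = 0.
A = 0 and Z = 0 is γ — a gamma ray.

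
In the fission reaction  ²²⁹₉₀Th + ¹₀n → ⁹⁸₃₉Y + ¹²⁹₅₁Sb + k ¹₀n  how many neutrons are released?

3

Conserve mass number: 230 = 98 + 129 + k, so k = 230 − 227 = 3.
Check atomic number: 90 = 39 + 51 + 0 = 90. ✓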